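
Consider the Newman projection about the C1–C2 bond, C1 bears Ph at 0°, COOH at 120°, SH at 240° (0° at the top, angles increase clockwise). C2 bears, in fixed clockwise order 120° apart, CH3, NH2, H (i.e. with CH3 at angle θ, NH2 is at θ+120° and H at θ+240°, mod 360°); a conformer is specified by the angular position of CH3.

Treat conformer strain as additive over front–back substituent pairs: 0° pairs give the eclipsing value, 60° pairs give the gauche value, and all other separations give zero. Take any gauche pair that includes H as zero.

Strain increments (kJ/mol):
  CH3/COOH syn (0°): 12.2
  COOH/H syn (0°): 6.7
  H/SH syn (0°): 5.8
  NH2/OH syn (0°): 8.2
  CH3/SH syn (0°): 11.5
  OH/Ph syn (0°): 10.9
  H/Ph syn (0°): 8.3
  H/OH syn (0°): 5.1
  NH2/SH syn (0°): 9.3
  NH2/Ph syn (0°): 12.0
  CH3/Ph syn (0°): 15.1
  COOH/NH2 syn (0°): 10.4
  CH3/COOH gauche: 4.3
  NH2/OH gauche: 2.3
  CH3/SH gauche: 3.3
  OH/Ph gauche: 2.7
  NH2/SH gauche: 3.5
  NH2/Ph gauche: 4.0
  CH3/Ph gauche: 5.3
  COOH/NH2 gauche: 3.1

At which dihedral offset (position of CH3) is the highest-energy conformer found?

0°

CH3 at 0° is eclipsed. Ph at 0° is eclipsed with CH3 at 0° (15.1); COOH at 120° is eclipsed with NH2 at 120° (10.4); SH at 240° is eclipsed with H at 240° (5.8). Total 31.3 kJ/mol.
CH3 at 60° is staggered. Ph at 0° is gauche with CH3 at 60° (5.3); COOH at 120° is gauche with CH3 at 60° (4.3); COOH at 120° is gauche with NH2 at 180° (3.1); SH at 240° is gauche with NH2 at 180° (3.5). Total 16.2 kJ/mol.
CH3 at 120° is eclipsed. Ph at 0° is eclipsed with H at 0° (8.3); COOH at 120° is eclipsed with CH3 at 120° (12.2); SH at 240° is eclipsed with NH2 at 240° (9.3). Total 29.8 kJ/mol.
CH3 at 180° is staggered. Ph at 0° is gauche with NH2 at 300° (4.0); COOH at 120° is gauche with CH3 at 180° (4.3); SH at 240° is gauche with CH3 at 180° (3.3); SH at 240° is gauche with NH2 at 300° (3.5). Total 15.1 kJ/mol.
CH3 at 240° is eclipsed. Ph at 0° is eclipsed with NH2 at 0° (12.0); COOH at 120° is eclipsed with H at 120° (6.7); SH at 240° is eclipsed with CH3 at 240° (11.5). Total 30.2 kJ/mol.
CH3 at 300° is staggered. Ph at 0° is gauche with CH3 at 300° (5.3); Ph at 0° is gauche with NH2 at 60° (4.0); COOH at 120° is gauche with NH2 at 60° (3.1); SH at 240° is gauche with CH3 at 300° (3.3). Total 15.7 kJ/mol.
The maximum (31.3 kJ/mol) occurs with CH3 at 0°.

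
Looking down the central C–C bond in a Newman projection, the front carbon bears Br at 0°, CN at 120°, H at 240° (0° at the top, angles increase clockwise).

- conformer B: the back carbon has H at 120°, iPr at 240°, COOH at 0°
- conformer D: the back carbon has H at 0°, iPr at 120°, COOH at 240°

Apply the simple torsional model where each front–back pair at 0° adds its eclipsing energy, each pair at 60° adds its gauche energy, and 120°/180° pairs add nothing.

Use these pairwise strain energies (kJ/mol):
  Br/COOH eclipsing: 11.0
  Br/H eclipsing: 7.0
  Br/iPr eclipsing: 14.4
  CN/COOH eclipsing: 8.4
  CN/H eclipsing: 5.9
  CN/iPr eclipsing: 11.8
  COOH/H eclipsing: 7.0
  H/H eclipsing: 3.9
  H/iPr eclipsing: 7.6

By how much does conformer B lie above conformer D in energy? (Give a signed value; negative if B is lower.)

B (eclipsed): Br(0°)/COOH(0°) eclipsed 11.0; CN(120°)/H(120°) eclipsed 5.9; H(240°)/iPr(240°) eclipsed 7.6 → 24.5 kJ/mol.
D (eclipsed): Br(0°)/H(0°) eclipsed 7.0; CN(120°)/iPr(120°) eclipsed 11.8; H(240°)/COOH(240°) eclipsed 7.0 → 25.8 kJ/mol.
E(B) − E(D) = 24.5 − 25.8 = -1.3 kJ/mol.

-1.3 kJ/mol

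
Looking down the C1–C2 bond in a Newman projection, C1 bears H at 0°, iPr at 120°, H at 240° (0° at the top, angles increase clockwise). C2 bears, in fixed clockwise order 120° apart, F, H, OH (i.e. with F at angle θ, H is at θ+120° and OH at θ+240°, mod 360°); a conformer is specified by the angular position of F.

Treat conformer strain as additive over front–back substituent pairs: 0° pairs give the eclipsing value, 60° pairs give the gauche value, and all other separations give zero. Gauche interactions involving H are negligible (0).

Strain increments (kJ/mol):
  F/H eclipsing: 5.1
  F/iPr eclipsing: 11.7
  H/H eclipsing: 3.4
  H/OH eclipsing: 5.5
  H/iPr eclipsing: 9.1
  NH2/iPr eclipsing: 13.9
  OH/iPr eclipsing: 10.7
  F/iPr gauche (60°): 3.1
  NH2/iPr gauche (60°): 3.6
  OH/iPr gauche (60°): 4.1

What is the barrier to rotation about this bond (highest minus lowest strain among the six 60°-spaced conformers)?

17.5 kJ/mol

F at 0° (eclipsed): H(0°)/F(0°) eclipsed 5.1; iPr(120°)/H(120°) eclipsed 9.1; H(240°)/OH(240°) eclipsed 5.5 → 19.7 kJ/mol.
F at 60° (staggered): iPr(120°)/F(60°) gauche 3.1 → 3.1 kJ/mol.
F at 120° (eclipsed): H(0°)/OH(0°) eclipsed 5.5; iPr(120°)/F(120°) eclipsed 11.7; H(240°)/H(240°) eclipsed 3.4 → 20.6 kJ/mol.
F at 180° (staggered): iPr(120°)/F(180°) gauche 3.1; iPr(120°)/OH(60°) gauche 4.1 → 7.2 kJ/mol.
F at 240° (eclipsed): H(0°)/H(0°) eclipsed 3.4; iPr(120°)/OH(120°) eclipsed 10.7; H(240°)/F(240°) eclipsed 5.1 → 19.2 kJ/mol.
F at 300° (staggered): iPr(120°)/OH(180°) gauche 4.1 → 4.1 kJ/mol.
Max at 120° (20.6 kJ/mol), min at 60° (3.1 kJ/mol); barrier = 17.5 kJ/mol.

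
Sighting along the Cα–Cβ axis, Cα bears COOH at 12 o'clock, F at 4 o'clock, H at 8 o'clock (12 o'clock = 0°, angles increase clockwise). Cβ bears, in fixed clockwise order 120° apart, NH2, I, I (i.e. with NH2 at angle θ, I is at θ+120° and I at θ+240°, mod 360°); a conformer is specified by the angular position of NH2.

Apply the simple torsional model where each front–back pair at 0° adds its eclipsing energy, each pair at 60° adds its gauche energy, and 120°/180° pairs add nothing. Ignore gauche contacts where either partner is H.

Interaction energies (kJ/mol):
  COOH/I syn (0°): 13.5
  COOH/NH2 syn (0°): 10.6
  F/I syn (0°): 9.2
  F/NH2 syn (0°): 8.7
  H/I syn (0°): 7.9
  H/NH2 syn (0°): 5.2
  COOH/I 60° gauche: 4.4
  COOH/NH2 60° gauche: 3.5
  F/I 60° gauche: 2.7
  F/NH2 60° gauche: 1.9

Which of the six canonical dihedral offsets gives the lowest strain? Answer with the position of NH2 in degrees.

60°

NH2 at 0° (eclipsed): COOH(0°)/NH2(0°) eclipsed 10.6; F(120°)/I(120°) eclipsed 9.2; H(240°)/I(240°) eclipsed 7.9 → 27.7 kJ/mol.
NH2 at 60° (staggered): COOH(0°)/NH2(60°) gauche 3.5; COOH(0°)/I(300°) gauche 4.4; F(120°)/NH2(60°) gauche 1.9; F(120°)/I(180°) gauche 2.7 → 12.5 kJ/mol.
NH2 at 120° (eclipsed): COOH(0°)/I(0°) eclipsed 13.5; F(120°)/NH2(120°) eclipsed 8.7; H(240°)/I(240°) eclipsed 7.9 → 30.1 kJ/mol.
NH2 at 180° (staggered): COOH(0°)/I(300°) gauche 4.4; COOH(0°)/I(60°) gauche 4.4; F(120°)/NH2(180°) gauche 1.9; F(120°)/I(60°) gauche 2.7 → 13.4 kJ/mol.
NH2 at 240° (eclipsed): COOH(0°)/I(0°) eclipsed 13.5; F(120°)/I(120°) eclipsed 9.2; H(240°)/NH2(240°) eclipsed 5.2 → 27.9 kJ/mol.
NH2 at 300° (staggered): COOH(0°)/NH2(300°) gauche 3.5; COOH(0°)/I(60°) gauche 4.4; F(120°)/I(60°) gauche 2.7; F(120°)/I(180°) gauche 2.7 → 13.3 kJ/mol.
The minimum (12.5 kJ/mol) occurs with NH2 at 60°.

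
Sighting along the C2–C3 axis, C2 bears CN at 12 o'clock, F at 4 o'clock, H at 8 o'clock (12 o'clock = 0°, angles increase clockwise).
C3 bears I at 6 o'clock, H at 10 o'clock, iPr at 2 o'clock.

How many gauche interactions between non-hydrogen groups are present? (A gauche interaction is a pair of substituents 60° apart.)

3

Non-H gauche pairs: CN(0°)/iPr(60°); F(120°)/I(180°); F(120°)/iPr(60°) — 3 interactions.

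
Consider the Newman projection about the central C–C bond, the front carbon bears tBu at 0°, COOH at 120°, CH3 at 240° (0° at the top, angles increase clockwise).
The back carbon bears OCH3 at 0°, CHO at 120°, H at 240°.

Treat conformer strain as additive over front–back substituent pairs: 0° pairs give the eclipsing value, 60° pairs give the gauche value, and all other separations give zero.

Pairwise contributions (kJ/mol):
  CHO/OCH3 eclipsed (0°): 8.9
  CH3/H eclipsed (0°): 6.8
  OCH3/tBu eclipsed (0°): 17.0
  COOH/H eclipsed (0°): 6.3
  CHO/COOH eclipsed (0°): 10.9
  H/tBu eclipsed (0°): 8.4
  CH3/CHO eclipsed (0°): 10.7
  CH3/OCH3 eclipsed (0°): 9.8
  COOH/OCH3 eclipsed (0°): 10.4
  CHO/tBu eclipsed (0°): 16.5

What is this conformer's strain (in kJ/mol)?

This conformer is eclipsed. tBu at 0° is eclipsed with OCH3 at 0° (17.0); COOH at 120° is eclipsed with CHO at 120° (10.9); CH3 at 240° is eclipsed with H at 240° (6.8). Total 34.7 kJ/mol.

34.7 kJ/mol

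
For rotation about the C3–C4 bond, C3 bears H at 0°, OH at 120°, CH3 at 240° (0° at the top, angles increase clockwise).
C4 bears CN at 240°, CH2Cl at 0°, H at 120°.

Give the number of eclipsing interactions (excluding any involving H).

Non-H eclipsing pairs: CH3(240°)/CN(240°) — 1 interaction.

1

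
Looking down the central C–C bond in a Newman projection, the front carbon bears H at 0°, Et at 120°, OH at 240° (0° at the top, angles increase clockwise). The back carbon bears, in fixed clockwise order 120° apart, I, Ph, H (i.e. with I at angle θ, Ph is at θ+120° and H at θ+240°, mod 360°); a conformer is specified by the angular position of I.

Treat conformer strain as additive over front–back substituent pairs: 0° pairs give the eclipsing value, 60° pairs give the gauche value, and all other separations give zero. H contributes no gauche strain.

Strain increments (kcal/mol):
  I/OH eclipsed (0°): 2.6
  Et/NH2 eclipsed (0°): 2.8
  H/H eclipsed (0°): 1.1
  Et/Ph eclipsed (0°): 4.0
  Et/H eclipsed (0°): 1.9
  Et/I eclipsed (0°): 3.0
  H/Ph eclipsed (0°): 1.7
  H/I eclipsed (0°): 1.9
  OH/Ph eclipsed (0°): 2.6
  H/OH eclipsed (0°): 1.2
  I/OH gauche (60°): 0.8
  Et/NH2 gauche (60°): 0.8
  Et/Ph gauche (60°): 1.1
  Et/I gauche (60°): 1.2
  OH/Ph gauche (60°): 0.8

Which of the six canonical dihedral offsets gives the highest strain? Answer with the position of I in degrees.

I at 0° (eclipsed): H–I eclipsed, Et–Ph eclipsed, OH–H eclipsed; 1.9 + 4.0 + 1.2 = 7.1 kcal/mol.
I at 60° (staggered): Et–I gauche, Et–Ph gauche, OH–Ph gauche; 1.2 + 1.1 + 0.8 = 3.1 kcal/mol.
I at 120° (eclipsed): H–H eclipsed, Et–I eclipsed, OH–Ph eclipsed; 1.1 + 3.0 + 2.6 = 6.7 kcal/mol.
I at 180° (staggered): Et–I gauche, OH–I gauche, OH–Ph gauche; 1.2 + 0.8 + 0.8 = 2.8 kcal/mol.
I at 240° (eclipsed): H–Ph eclipsed, Et–H eclipsed, OH–I eclipsed; 1.7 + 1.9 + 2.6 = 6.2 kcal/mol.
I at 300° (staggered): Et–Ph gauche, OH–I gauche; 1.1 + 0.8 = 1.9 kcal/mol.
The maximum (7.1 kcal/mol) occurs with I at 0°.

0°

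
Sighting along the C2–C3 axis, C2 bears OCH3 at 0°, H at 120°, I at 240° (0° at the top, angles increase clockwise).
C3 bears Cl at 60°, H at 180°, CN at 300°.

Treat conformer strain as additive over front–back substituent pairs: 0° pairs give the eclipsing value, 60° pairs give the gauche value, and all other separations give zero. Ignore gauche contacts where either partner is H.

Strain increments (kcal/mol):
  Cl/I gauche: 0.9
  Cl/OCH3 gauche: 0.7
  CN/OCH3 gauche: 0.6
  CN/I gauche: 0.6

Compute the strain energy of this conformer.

1.9 kcal/mol

This conformer (staggered): OCH3(0°)/Cl(60°) gauche 0.7; OCH3(0°)/CN(300°) gauche 0.6; I(240°)/CN(300°) gauche 0.6 → 1.9 kcal/mol.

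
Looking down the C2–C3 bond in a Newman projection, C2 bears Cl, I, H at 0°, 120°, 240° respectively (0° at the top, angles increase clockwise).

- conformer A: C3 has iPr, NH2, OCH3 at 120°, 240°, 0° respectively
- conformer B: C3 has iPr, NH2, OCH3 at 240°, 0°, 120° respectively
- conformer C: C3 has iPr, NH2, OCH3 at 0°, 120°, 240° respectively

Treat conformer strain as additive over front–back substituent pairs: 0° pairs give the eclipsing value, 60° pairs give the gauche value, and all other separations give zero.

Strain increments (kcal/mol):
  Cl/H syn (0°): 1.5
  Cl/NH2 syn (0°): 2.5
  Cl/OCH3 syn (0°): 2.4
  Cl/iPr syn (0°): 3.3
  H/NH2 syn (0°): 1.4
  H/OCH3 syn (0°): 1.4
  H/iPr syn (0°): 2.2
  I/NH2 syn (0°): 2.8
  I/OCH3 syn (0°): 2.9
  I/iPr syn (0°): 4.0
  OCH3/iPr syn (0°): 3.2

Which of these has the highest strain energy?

A is eclipsed. Cl at 0° is eclipsed with OCH3 at 0° (2.4); I at 120° is eclipsed with iPr at 120° (4.0); H at 240° is eclipsed with NH2 at 240° (1.4). Total 7.8 kcal/mol.
B is eclipsed. Cl at 0° is eclipsed with NH2 at 0° (2.5); I at 120° is eclipsed with OCH3 at 120° (2.9); H at 240° is eclipsed with iPr at 240° (2.2). Total 7.6 kcal/mol.
C is eclipsed. Cl at 0° is eclipsed with iPr at 0° (3.3); I at 120° is eclipsed with NH2 at 120° (2.8); H at 240° is eclipsed with OCH3 at 240° (1.4). Total 7.5 kcal/mol.
A has the highest total (7.8 kcal/mol).

A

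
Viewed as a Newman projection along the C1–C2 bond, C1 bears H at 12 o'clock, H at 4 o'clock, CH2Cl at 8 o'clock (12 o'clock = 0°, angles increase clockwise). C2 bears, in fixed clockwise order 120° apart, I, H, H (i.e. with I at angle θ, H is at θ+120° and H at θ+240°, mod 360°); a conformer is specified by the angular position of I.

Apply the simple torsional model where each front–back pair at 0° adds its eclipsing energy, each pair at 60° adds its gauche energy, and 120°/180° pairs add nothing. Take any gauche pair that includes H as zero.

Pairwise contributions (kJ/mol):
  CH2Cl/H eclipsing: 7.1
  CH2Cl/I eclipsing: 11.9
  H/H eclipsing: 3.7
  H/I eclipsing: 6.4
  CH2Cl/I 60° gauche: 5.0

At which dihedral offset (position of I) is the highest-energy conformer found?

240°

I at 0° is eclipsed. H at 0° is eclipsed with I at 0° (6.4); H at 120° is eclipsed with H at 120° (3.7); CH2Cl at 240° is eclipsed with H at 240° (7.1). Total 17.2 kJ/mol.
I at 60° (staggered): no non-H gauche contacts → 0.0 kJ/mol.
I at 120° is eclipsed. H at 0° is eclipsed with H at 0° (3.7); H at 120° is eclipsed with I at 120° (6.4); CH2Cl at 240° is eclipsed with H at 240° (7.1). Total 17.2 kJ/mol.
I at 180° is staggered. CH2Cl at 240° is gauche with I at 180° (5.0). Total 5.0 kJ/mol.
I at 240° is eclipsed. H at 0° is eclipsed with H at 0° (3.7); H at 120° is eclipsed with H at 120° (3.7); CH2Cl at 240° is eclipsed with I at 240° (11.9). Total 19.3 kJ/mol.
I at 300° is staggered. CH2Cl at 240° is gauche with I at 300° (5.0). Total 5.0 kJ/mol.
The maximum (19.3 kJ/mol) occurs with I at 240°.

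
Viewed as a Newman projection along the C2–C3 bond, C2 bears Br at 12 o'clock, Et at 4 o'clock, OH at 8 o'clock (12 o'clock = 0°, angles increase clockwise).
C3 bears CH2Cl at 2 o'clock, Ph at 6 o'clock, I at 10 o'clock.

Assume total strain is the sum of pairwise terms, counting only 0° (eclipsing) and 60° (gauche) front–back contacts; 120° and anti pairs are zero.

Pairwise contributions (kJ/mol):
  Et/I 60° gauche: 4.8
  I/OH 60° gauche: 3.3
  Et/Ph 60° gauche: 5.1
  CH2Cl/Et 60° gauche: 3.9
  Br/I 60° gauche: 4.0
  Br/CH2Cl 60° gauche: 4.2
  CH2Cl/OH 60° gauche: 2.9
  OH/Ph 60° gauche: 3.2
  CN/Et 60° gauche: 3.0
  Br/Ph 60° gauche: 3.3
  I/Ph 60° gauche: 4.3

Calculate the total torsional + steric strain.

23.7 kJ/mol

This conformer (staggered): Br–CH2Cl gauche, Br–I gauche, Et–CH2Cl gauche, Et–Ph gauche, OH–Ph gauche, OH–I gauche; 4.2 + 4.0 + 3.9 + 5.1 + 3.2 + 3.3 = 23.7 kJ/mol.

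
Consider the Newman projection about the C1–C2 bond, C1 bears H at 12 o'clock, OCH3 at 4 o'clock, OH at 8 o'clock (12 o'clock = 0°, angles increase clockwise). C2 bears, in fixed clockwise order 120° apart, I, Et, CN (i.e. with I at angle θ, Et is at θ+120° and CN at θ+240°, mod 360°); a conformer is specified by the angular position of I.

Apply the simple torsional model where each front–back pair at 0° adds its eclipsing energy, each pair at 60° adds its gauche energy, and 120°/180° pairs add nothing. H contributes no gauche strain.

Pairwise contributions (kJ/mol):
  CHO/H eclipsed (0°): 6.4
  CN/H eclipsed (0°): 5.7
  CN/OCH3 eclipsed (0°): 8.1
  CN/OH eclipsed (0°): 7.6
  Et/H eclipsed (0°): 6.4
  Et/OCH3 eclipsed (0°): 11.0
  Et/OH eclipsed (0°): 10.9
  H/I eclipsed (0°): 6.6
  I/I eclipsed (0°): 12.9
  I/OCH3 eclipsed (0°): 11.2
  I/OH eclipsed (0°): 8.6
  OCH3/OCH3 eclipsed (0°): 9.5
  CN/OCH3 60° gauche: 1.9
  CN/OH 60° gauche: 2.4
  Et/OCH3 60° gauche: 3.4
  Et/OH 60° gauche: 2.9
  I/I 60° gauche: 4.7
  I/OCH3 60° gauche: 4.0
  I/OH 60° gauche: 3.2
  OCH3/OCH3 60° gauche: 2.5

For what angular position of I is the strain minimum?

I at 0° (eclipsed): H–I eclipsed, OCH3–Et eclipsed, OH–CN eclipsed; 6.6 + 11.0 + 7.6 = 25.2 kJ/mol.
I at 60° (staggered): OCH3–I gauche, OCH3–Et gauche, OH–Et gauche, OH–CN gauche; 4.0 + 3.4 + 2.9 + 2.4 = 12.7 kJ/mol.
I at 120° (eclipsed): H–CN eclipsed, OCH3–I eclipsed, OH–Et eclipsed; 5.7 + 11.2 + 10.9 = 27.8 kJ/mol.
I at 180° (staggered): OCH3–I gauche, OCH3–CN gauche, OH–I gauche, OH–Et gauche; 4.0 + 1.9 + 3.2 + 2.9 = 12.0 kJ/mol.
I at 240° (eclipsed): H–Et eclipsed, OCH3–CN eclipsed, OH–I eclipsed; 6.4 + 8.1 + 8.6 = 23.1 kJ/mol.
I at 300° (staggered): OCH3–Et gauche, OCH3–CN gauche, OH–I gauche, OH–CN gauche; 3.4 + 1.9 + 3.2 + 2.4 = 10.9 kJ/mol.
The minimum (10.9 kJ/mol) occurs with I at 300°.

300°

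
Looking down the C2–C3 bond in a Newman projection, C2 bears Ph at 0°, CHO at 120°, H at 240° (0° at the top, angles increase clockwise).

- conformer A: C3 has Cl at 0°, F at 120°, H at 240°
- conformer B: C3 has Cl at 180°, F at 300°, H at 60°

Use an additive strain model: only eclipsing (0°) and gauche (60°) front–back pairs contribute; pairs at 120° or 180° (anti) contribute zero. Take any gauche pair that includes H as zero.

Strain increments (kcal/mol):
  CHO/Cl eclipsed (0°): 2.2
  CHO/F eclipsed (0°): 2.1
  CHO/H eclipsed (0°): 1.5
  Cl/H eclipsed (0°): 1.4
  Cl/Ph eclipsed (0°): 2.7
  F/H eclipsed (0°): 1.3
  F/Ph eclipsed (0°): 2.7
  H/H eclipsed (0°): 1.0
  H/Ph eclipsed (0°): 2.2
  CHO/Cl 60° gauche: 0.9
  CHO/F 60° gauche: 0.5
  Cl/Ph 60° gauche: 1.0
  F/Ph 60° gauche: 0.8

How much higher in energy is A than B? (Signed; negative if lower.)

+4.1 kcal/mol

A (eclipsed): Ph(0°)/Cl(0°) eclipsed 2.7; CHO(120°)/F(120°) eclipsed 2.1; H(240°)/H(240°) eclipsed 1.0 → 5.8 kcal/mol.
B (staggered): Ph(0°)/F(300°) gauche 0.8; CHO(120°)/Cl(180°) gauche 0.9 → 1.7 kcal/mol.
E(A) − E(B) = 5.8 − 1.7 = +4.1 kcal/mol.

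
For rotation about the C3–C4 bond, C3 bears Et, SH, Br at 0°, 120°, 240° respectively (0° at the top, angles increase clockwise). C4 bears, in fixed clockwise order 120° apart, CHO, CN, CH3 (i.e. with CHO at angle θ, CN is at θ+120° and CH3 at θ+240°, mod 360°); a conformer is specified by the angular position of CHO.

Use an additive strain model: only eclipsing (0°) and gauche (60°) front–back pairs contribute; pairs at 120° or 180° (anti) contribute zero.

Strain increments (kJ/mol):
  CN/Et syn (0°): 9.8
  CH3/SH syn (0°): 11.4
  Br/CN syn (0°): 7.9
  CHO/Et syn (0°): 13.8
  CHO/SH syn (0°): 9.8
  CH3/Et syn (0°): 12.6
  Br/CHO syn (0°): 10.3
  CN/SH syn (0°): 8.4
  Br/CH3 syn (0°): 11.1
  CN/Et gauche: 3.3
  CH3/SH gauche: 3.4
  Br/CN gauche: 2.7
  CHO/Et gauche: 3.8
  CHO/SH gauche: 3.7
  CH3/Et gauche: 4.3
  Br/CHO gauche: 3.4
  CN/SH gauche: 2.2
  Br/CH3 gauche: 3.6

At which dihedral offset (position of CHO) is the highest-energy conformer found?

0°

CHO at 0° is eclipsed. Et at 0° is eclipsed with CHO at 0° (13.8); SH at 120° is eclipsed with CN at 120° (8.4); Br at 240° is eclipsed with CH3 at 240° (11.1). Total 33.3 kJ/mol.
CHO at 60° is staggered. Et at 0° is gauche with CHO at 60° (3.8); Et at 0° is gauche with CH3 at 300° (4.3); SH at 120° is gauche with CHO at 60° (3.7); SH at 120° is gauche with CN at 180° (2.2); Br at 240° is gauche with CN at 180° (2.7); Br at 240° is gauche with CH3 at 300° (3.6). Total 20.3 kJ/mol.
CHO at 120° is eclipsed. Et at 0° is eclipsed with CH3 at 0° (12.6); SH at 120° is eclipsed with CHO at 120° (9.8); Br at 240° is eclipsed with CN at 240° (7.9). Total 30.3 kJ/mol.
CHO at 180° is staggered. Et at 0° is gauche with CN at 300° (3.3); Et at 0° is gauche with CH3 at 60° (4.3); SH at 120° is gauche with CHO at 180° (3.7); SH at 120° is gauche with CH3 at 60° (3.4); Br at 240° is gauche with CHO at 180° (3.4); Br at 240° is gauche with CN at 300° (2.7). Total 20.8 kJ/mol.
CHO at 240° is eclipsed. Et at 0° is eclipsed with CN at 0° (9.8); SH at 120° is eclipsed with CH3 at 120° (11.4); Br at 240° is eclipsed with CHO at 240° (10.3). Total 31.5 kJ/mol.
CHO at 300° is staggered. Et at 0° is gauche with CHO at 300° (3.8); Et at 0° is gauche with CN at 60° (3.3); SH at 120° is gauche with CN at 60° (2.2); SH at 120° is gauche with CH3 at 180° (3.4); Br at 240° is gauche with CHO at 300° (3.4); Br at 240° is gauche with CH3 at 180° (3.6). Total 19.7 kJ/mol.
The maximum (33.3 kJ/mol) occurs with CHO at 0°.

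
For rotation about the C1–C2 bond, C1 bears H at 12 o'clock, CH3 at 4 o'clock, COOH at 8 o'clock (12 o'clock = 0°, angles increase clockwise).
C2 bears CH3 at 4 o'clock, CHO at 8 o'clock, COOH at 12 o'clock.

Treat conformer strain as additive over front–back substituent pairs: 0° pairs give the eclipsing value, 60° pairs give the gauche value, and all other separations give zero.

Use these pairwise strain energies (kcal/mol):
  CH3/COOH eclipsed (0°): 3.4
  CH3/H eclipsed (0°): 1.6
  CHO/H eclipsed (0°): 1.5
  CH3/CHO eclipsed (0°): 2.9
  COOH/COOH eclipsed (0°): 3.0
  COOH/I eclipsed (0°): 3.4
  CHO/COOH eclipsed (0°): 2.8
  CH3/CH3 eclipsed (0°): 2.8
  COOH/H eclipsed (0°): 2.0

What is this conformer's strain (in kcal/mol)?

This conformer (eclipsed): H–COOH eclipsed, CH3–CH3 eclipsed, COOH–CHO eclipsed; 2.0 + 2.8 + 2.8 = 7.6 kcal/mol.

7.6 kcal/mol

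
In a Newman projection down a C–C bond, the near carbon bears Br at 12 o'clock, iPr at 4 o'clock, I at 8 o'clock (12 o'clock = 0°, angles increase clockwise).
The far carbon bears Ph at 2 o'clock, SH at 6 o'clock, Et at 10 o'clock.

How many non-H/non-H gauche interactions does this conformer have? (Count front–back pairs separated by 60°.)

6

Non-H gauche pairs: Br(0°)/Ph(60°); Br(0°)/Et(300°); iPr(120°)/Ph(60°); iPr(120°)/SH(180°); I(240°)/SH(180°); I(240°)/Et(300°) — 6 interactions.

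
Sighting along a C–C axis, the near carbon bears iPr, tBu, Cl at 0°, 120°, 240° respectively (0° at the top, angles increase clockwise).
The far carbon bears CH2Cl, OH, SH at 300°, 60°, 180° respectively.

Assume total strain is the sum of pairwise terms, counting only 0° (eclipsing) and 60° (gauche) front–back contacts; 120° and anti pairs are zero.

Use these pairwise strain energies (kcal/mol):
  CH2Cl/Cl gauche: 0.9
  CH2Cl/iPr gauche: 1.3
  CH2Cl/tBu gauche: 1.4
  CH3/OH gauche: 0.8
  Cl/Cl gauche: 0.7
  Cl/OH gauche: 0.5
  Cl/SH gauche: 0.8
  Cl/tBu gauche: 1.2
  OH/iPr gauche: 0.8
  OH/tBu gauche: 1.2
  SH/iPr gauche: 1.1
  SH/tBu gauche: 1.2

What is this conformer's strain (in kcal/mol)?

This conformer (staggered): iPr(0°)/CH2Cl(300°) gauche 1.3; iPr(0°)/OH(60°) gauche 0.8; tBu(120°)/OH(60°) gauche 1.2; tBu(120°)/SH(180°) gauche 1.2; Cl(240°)/CH2Cl(300°) gauche 0.9; Cl(240°)/SH(180°) gauche 0.8 → 6.2 kcal/mol.

6.2 kcal/mol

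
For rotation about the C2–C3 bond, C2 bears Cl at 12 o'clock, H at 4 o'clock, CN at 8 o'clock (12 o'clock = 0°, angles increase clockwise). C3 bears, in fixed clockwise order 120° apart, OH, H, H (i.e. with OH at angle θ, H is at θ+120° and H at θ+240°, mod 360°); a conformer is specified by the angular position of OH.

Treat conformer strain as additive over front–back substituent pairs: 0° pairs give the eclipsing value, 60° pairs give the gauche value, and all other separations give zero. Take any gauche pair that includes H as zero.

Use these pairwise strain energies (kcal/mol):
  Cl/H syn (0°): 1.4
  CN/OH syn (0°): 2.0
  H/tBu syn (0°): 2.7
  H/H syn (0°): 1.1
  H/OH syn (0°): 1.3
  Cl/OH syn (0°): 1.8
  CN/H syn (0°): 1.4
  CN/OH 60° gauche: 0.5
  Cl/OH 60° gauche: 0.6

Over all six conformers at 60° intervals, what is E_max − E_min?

4.0 kcal/mol

OH at 0° (eclipsed): Cl(0°)/OH(0°) eclipsed 1.8; H(120°)/H(120°) eclipsed 1.1; CN(240°)/H(240°) eclipsed 1.4 → 4.3 kcal/mol.
OH at 60° (staggered): Cl(0°)/OH(60°) gauche 0.6 → 0.6 kcal/mol.
OH at 120° (eclipsed): Cl(0°)/H(0°) eclipsed 1.4; H(120°)/OH(120°) eclipsed 1.3; CN(240°)/H(240°) eclipsed 1.4 → 4.1 kcal/mol.
OH at 180° (staggered): CN(240°)/OH(180°) gauche 0.5 → 0.5 kcal/mol.
OH at 240° (eclipsed): Cl(0°)/H(0°) eclipsed 1.4; H(120°)/H(120°) eclipsed 1.1; CN(240°)/OH(240°) eclipsed 2.0 → 4.5 kcal/mol.
OH at 300° (staggered): Cl(0°)/OH(300°) gauche 0.6; CN(240°)/OH(300°) gauche 0.5 → 1.1 kcal/mol.
Max at 240° (4.5 kcal/mol), min at 180° (0.5 kcal/mol); barrier = 4.0 kcal/mol.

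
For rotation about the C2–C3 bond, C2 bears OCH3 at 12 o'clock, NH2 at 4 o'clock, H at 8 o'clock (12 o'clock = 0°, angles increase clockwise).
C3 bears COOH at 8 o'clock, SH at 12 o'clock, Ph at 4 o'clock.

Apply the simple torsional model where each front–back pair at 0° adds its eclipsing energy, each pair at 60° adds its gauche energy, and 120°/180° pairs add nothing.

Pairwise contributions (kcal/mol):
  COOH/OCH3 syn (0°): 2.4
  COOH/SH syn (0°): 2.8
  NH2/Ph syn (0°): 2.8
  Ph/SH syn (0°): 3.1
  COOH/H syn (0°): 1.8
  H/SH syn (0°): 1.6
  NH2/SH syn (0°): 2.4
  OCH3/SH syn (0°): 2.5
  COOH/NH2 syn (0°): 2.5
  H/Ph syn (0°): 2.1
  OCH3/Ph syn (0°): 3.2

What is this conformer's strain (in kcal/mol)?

7.1 kcal/mol

This conformer (eclipsed): OCH3–SH eclipsed, NH2–Ph eclipsed, H–COOH eclipsed; 2.5 + 2.8 + 1.8 = 7.1 kcal/mol.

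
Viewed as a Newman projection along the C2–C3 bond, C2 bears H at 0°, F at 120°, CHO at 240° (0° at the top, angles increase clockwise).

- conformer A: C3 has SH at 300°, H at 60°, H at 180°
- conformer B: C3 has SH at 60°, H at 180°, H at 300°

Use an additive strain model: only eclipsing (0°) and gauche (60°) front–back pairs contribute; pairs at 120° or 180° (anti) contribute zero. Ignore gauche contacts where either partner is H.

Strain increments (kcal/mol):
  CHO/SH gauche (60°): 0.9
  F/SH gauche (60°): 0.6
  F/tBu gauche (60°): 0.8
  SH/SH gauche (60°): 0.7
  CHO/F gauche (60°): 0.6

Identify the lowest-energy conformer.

B

A (staggered): CHO(240°)/SH(300°) gauche 0.9 → 0.9 kcal/mol.
B (staggered): F(120°)/SH(60°) gauche 0.6 → 0.6 kcal/mol.
B has the lowest total (0.6 kcal/mol).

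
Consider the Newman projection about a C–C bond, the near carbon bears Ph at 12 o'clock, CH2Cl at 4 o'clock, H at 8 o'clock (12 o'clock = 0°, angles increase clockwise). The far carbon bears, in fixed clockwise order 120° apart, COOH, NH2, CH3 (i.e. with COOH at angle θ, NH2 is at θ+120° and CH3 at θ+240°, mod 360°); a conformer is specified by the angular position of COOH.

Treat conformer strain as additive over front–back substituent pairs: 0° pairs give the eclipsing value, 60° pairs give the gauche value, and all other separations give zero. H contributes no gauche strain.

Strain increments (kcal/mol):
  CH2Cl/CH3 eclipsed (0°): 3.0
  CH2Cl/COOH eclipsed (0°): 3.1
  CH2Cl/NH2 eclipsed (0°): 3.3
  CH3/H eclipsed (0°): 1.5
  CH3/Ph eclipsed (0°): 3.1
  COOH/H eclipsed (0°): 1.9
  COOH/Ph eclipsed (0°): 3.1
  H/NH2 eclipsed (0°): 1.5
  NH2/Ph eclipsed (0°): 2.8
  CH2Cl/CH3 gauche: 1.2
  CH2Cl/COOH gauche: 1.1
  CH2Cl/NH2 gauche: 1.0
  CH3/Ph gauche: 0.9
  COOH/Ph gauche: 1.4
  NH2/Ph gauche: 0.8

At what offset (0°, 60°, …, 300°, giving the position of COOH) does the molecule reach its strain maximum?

0°

COOH at 0° (eclipsed): Ph–COOH eclipsed, CH2Cl–NH2 eclipsed, H–CH3 eclipsed; 3.1 + 3.3 + 1.5 = 7.9 kcal/mol.
COOH at 60° (staggered): Ph–COOH gauche, Ph–CH3 gauche, CH2Cl–COOH gauche, CH2Cl–NH2 gauche; 1.4 + 0.9 + 1.1 + 1.0 = 4.4 kcal/mol.
COOH at 120° (eclipsed): Ph–CH3 eclipsed, CH2Cl–COOH eclipsed, H–NH2 eclipsed; 3.1 + 3.1 + 1.5 = 7.7 kcal/mol.
COOH at 180° (staggered): Ph–NH2 gauche, Ph–CH3 gauche, CH2Cl–COOH gauche, CH2Cl–CH3 gauche; 0.8 + 0.9 + 1.1 + 1.2 = 4.0 kcal/mol.
COOH at 240° (eclipsed): Ph–NH2 eclipsed, CH2Cl–CH3 eclipsed, H–COOH eclipsed; 2.8 + 3.0 + 1.9 = 7.7 kcal/mol.
COOH at 300° (staggered): Ph–COOH gauche, Ph–NH2 gauche, CH2Cl–NH2 gauche, CH2Cl–CH3 gauche; 1.4 + 0.8 + 1.0 + 1.2 = 4.4 kcal/mol.
The maximum (7.9 kcal/mol) occurs with COOH at 0°.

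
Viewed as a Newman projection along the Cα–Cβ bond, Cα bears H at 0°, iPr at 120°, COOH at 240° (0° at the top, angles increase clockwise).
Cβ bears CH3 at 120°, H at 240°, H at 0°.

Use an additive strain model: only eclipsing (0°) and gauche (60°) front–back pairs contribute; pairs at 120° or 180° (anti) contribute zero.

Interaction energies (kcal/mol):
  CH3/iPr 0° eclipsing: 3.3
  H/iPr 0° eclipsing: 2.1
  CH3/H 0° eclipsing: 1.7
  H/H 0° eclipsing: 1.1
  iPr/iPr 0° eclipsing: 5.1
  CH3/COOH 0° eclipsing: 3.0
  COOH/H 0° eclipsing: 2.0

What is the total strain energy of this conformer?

This conformer (eclipsed): H–H eclipsed, iPr–CH3 eclipsed, COOH–H eclipsed; 1.1 + 3.3 + 2.0 = 6.4 kcal/mol.

6.4 kcal/mol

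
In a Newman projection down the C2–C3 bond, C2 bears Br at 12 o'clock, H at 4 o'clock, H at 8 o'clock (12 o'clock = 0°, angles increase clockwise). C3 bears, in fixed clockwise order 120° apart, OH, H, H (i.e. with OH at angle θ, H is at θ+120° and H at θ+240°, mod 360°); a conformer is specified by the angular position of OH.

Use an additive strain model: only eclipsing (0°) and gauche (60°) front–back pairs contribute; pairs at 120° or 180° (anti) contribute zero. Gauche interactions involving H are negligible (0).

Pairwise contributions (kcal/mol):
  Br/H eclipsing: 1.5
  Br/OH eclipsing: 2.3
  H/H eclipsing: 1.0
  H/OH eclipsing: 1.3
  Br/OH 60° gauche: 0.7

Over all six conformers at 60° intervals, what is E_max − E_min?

4.3 kcal/mol

OH at 0° (eclipsed): Br–OH eclipsed, H–H eclipsed, H–H eclipsed; 2.3 + 1.0 + 1.0 = 4.3 kcal/mol.
OH at 60° (staggered): Br–OH gauche; 0.7 = 0.7 kcal/mol.
OH at 120° (eclipsed): Br–H eclipsed, H–OH eclipsed, H–H eclipsed; 1.5 + 1.3 + 1.0 = 3.8 kcal/mol.
OH at 180° (staggered): no non-H gauche contacts → 0.0 kcal/mol.
OH at 240° (eclipsed): Br–H eclipsed, H–H eclipsed, H–OH eclipsed; 1.5 + 1.0 + 1.3 = 3.8 kcal/mol.
OH at 300° (staggered): Br–OH gauche; 0.7 = 0.7 kcal/mol.
Max at 0° (4.3 kcal/mol), min at 180° (0.0 kcal/mol); barrier = 4.3 kcal/mol.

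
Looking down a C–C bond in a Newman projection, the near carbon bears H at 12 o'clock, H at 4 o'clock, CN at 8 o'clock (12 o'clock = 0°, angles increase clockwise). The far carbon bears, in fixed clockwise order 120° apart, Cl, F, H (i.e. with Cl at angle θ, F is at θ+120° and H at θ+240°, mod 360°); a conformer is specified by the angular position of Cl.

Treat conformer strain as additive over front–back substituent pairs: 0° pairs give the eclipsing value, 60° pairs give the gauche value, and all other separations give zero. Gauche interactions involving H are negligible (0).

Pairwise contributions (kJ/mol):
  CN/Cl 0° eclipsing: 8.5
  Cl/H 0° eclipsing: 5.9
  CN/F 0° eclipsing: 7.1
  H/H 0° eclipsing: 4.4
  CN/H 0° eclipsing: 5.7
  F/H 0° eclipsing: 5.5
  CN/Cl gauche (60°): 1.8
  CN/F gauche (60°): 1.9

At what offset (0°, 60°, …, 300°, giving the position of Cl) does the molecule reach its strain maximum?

240°

Cl at 0° is eclipsed. H at 0° is eclipsed with Cl at 0° (5.9); H at 120° is eclipsed with F at 120° (5.5); CN at 240° is eclipsed with H at 240° (5.7). Total 17.1 kJ/mol.
Cl at 60° is staggered. CN at 240° is gauche with F at 180° (1.9). Total 1.9 kJ/mol.
Cl at 120° is eclipsed. H at 0° is eclipsed with H at 0° (4.4); H at 120° is eclipsed with Cl at 120° (5.9); CN at 240° is eclipsed with F at 240° (7.1). Total 17.4 kJ/mol.
Cl at 180° is staggered. CN at 240° is gauche with Cl at 180° (1.8); CN at 240° is gauche with F at 300° (1.9). Total 3.7 kJ/mol.
Cl at 240° is eclipsed. H at 0° is eclipsed with F at 0° (5.5); H at 120° is eclipsed with H at 120° (4.4); CN at 240° is eclipsed with Cl at 240° (8.5). Total 18.4 kJ/mol.
Cl at 300° is staggered. CN at 240° is gauche with Cl at 300° (1.8). Total 1.8 kJ/mol.
The maximum (18.4 kJ/mol) occurs with Cl at 240°.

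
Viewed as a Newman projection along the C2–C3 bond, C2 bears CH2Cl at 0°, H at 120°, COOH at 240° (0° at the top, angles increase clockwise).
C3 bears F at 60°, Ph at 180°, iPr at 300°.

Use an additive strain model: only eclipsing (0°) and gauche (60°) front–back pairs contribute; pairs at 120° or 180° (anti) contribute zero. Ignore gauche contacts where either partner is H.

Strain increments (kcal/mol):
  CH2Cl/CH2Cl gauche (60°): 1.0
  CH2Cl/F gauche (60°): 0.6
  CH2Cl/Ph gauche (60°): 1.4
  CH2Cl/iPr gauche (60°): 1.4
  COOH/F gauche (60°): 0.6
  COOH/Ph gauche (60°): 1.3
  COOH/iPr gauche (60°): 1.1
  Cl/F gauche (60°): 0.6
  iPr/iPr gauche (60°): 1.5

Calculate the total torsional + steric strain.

This conformer (staggered): CH2Cl(0°)/F(60°) gauche 0.6; CH2Cl(0°)/iPr(300°) gauche 1.4; COOH(240°)/Ph(180°) gauche 1.3; COOH(240°)/iPr(300°) gauche 1.1 → 4.4 kcal/mol.

4.4 kcal/mol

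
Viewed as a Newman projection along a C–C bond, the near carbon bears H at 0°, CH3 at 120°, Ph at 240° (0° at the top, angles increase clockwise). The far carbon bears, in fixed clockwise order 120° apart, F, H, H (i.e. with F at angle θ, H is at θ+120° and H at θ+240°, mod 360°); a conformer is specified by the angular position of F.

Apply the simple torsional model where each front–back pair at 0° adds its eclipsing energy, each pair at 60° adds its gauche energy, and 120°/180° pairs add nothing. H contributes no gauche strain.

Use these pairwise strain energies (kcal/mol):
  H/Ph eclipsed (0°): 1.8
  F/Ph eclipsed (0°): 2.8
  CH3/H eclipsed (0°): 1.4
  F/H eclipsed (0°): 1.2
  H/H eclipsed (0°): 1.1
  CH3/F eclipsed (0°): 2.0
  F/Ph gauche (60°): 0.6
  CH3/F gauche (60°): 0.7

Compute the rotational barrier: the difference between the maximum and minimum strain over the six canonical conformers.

F at 0° (eclipsed): H(0°)/F(0°) eclipsed 1.2; CH3(120°)/H(120°) eclipsed 1.4; Ph(240°)/H(240°) eclipsed 1.8 → 4.4 kcal/mol.
F at 60° (staggered): CH3(120°)/F(60°) gauche 0.7 → 0.7 kcal/mol.
F at 120° (eclipsed): H(0°)/H(0°) eclipsed 1.1; CH3(120°)/F(120°) eclipsed 2.0; Ph(240°)/H(240°) eclipsed 1.8 → 4.9 kcal/mol.
F at 180° (staggered): CH3(120°)/F(180°) gauche 0.7; Ph(240°)/F(180°) gauche 0.6 → 1.3 kcal/mol.
F at 240° (eclipsed): H(0°)/H(0°) eclipsed 1.1; CH3(120°)/H(120°) eclipsed 1.4; Ph(240°)/F(240°) eclipsed 2.8 → 5.3 kcal/mol.
F at 300° (staggered): Ph(240°)/F(300°) gauche 0.6 → 0.6 kcal/mol.
Max at 240° (5.3 kcal/mol), min at 300° (0.6 kcal/mol); barrier = 4.7 kcal/mol.

4.7 kcal/mol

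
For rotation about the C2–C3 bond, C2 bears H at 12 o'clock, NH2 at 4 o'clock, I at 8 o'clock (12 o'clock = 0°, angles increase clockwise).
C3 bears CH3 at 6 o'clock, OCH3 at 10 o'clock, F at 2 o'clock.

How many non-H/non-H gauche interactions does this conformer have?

Non-H gauche pairs: NH2(120°)/CH3(180°); NH2(120°)/F(60°); I(240°)/CH3(180°); I(240°)/OCH3(300°) — 4 interactions.

4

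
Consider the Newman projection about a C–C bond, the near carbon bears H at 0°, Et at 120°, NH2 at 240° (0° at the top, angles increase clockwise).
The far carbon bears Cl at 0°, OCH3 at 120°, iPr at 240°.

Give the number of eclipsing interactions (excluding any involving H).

Non-H eclipsing pairs: Et(120°)/OCH3(120°); NH2(240°)/iPr(240°) — 2 interactions.

2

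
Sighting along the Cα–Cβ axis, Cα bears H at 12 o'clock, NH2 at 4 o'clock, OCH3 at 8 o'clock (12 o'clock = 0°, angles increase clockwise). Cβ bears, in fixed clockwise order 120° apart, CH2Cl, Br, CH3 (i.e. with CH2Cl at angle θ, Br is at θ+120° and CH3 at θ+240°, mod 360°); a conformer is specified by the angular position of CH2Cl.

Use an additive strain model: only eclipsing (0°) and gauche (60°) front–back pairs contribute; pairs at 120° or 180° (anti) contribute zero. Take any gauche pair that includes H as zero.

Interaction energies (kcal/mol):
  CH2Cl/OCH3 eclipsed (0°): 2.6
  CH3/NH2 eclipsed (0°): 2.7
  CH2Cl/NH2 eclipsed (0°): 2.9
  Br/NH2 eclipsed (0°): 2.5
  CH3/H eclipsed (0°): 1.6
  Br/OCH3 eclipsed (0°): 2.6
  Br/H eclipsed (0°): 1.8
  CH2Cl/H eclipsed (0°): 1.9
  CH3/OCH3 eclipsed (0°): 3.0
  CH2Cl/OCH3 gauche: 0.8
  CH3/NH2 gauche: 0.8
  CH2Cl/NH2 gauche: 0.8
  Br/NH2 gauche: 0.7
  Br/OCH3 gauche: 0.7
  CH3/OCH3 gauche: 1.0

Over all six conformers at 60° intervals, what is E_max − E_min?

4.3 kcal/mol

CH2Cl at 0° is eclipsed. H at 0° is eclipsed with CH2Cl at 0° (1.9); NH2 at 120° is eclipsed with Br at 120° (2.5); OCH3 at 240° is eclipsed with CH3 at 240° (3.0). Total 7.4 kcal/mol.
CH2Cl at 60° is staggered. NH2 at 120° is gauche with CH2Cl at 60° (0.8); NH2 at 120° is gauche with Br at 180° (0.7); OCH3 at 240° is gauche with Br at 180° (0.7); OCH3 at 240° is gauche with CH3 at 300° (1.0). Total 3.2 kcal/mol.
CH2Cl at 120° is eclipsed. H at 0° is eclipsed with CH3 at 0° (1.6); NH2 at 120° is eclipsed with CH2Cl at 120° (2.9); OCH3 at 240° is eclipsed with Br at 240° (2.6). Total 7.1 kcal/mol.
CH2Cl at 180° is staggered. NH2 at 120° is gauche with CH2Cl at 180° (0.8); NH2 at 120° is gauche with CH3 at 60° (0.8); OCH3 at 240° is gauche with CH2Cl at 180° (0.8); OCH3 at 240° is gauche with Br at 300° (0.7). Total 3.1 kcal/mol.
CH2Cl at 240° is eclipsed. H at 0° is eclipsed with Br at 0° (1.8); NH2 at 120° is eclipsed with CH3 at 120° (2.7); OCH3 at 240° is eclipsed with CH2Cl at 240° (2.6). Total 7.1 kcal/mol.
CH2Cl at 300° is staggered. NH2 at 120° is gauche with Br at 60° (0.7); NH2 at 120° is gauche with CH3 at 180° (0.8); OCH3 at 240° is gauche with CH2Cl at 300° (0.8); OCH3 at 240° is gauche with CH3 at 180° (1.0). Total 3.3 kcal/mol.
Max at 0° (7.4 kcal/mol), min at 180° (3.1 kcal/mol); barrier = 4.3 kcal/mol.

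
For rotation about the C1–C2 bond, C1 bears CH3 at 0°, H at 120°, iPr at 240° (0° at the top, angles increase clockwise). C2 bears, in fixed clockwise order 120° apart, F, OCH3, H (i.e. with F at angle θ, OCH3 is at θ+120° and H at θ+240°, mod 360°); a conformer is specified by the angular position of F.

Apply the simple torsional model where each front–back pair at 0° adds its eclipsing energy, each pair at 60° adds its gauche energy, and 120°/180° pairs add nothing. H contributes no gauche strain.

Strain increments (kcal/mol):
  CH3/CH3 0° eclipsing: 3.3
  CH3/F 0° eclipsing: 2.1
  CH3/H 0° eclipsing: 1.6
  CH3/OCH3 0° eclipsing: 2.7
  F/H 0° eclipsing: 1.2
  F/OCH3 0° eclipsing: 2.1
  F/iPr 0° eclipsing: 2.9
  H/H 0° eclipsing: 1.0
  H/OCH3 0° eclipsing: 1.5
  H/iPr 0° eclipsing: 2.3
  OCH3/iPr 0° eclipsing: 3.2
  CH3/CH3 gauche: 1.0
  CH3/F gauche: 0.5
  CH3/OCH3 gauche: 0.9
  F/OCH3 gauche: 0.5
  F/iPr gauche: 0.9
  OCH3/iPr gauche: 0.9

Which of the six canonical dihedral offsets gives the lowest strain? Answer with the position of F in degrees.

60°

F at 0° (eclipsed): CH3–F eclipsed, H–OCH3 eclipsed, iPr–H eclipsed; 2.1 + 1.5 + 2.3 = 5.9 kcal/mol.
F at 60° (staggered): CH3–F gauche, iPr–OCH3 gauche; 0.5 + 0.9 = 1.4 kcal/mol.
F at 120° (eclipsed): CH3–H eclipsed, H–F eclipsed, iPr–OCH3 eclipsed; 1.6 + 1.2 + 3.2 = 6.0 kcal/mol.
F at 180° (staggered): CH3–OCH3 gauche, iPr–F gauche, iPr–OCH3 gauche; 0.9 + 0.9 + 0.9 = 2.7 kcal/mol.
F at 240° (eclipsed): CH3–OCH3 eclipsed, H–H eclipsed, iPr–F eclipsed; 2.7 + 1.0 + 2.9 = 6.6 kcal/mol.
F at 300° (staggered): CH3–F gauche, CH3–OCH3 gauche, iPr–F gauche; 0.5 + 0.9 + 0.9 = 2.3 kcal/mol.
The minimum (1.4 kcal/mol) occurs with F at 60°.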